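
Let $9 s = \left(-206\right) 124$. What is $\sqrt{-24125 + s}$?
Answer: $\frac{i \sqrt{242669}}{3} \approx 164.2 i$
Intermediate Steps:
$s = - \frac{25544}{9}$ ($s = \frac{\left(-206\right) 124}{9} = \frac{1}{9} \left(-25544\right) = - \frac{25544}{9} \approx -2838.2$)
$\sqrt{-24125 + s} = \sqrt{-24125 - \frac{25544}{9}} = \sqrt{- \frac{242669}{9}} = \frac{i \sqrt{242669}}{3}$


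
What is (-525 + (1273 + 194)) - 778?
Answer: 164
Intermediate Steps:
(-525 + (1273 + 194)) - 778 = (-525 + 1467) - 778 = 942 - 778 = 164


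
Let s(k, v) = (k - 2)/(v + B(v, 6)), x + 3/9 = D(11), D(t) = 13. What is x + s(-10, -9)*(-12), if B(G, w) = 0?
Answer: -10/3 ≈ -3.3333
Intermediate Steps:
x = 38/3 (x = -1/3 + 13 = 38/3 ≈ 12.667)
s(k, v) = (-2 + k)/v (s(k, v) = (k - 2)/(v + 0) = (-2 + k)/v)
x + s(-10, -9)*(-12) = 38/3 + ((-2 - 10)/(-9))*(-12) = 38/3 - 1/9*(-12)*(-12) = 38/3 + (4/3)*(-12) = 38/3 - 16 = -10/3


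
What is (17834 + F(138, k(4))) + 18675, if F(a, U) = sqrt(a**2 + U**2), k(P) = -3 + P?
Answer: 36509 + sqrt(19045) ≈ 36647.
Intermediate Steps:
F(a, U) = sqrt(U**2 + a**2)
(17834 + F(138, k(4))) + 18675 = (17834 + sqrt((-3 + 4)**2 + 138**2)) + 18675 = (17834 + sqrt(1**2 + 19044)) + 18675 = (17834 + sqrt(1 + 19044)) + 18675 = (17834 + sqrt(19045)) + 18675 = 36509 + sqrt(19045)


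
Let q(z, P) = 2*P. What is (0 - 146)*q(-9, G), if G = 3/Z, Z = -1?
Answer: 876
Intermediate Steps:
G = -3 (G = 3/(-1) = 3*(-1) = -3)
(0 - 146)*q(-9, G) = (0 - 146)*(2*(-3)) = -146*(-6) = 876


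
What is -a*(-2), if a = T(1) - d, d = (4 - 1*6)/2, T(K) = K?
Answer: 4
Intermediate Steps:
d = -1 (d = (4 - 6)*(½) = -2*½ = -1)
a = 2 (a = 1 - 1*(-1) = 1 + 1 = 2)
-a*(-2) = -1*2*(-2) = -2*(-2) = 4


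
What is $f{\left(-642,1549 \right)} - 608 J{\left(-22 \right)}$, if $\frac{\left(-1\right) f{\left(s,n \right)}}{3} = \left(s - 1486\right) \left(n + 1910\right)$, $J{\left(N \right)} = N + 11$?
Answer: $22088944$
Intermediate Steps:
$J{\left(N \right)} = 11 + N$
$f{\left(s,n \right)} = - 3 \left(-1486 + s\right) \left(1910 + n\right)$ ($f{\left(s,n \right)} = - 3 \left(s - 1486\right) \left(n + 1910\right) = - 3 \left(-1486 + s\right) \left(1910 + n\right)$)
$f{\left(-642,1549 \right)} - 608 J{\left(-22 \right)} = \left(8514780 - -3678660 + 4458 \cdot 1549 - 4647 \left(-642\right)\right) - 608 \left(11 - 22\right) = \left(8514780 + 3678660 + 6905442 + 2983374\right) - -6688 = 22082256 + 6688 = 22088944$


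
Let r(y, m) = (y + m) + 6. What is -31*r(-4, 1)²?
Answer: -279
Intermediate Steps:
r(y, m) = 6 + m + y (r(y, m) = (m + y) + 6 = 6 + m + y)
-31*r(-4, 1)² = -31*(6 + 1 - 4)² = -31*3² = -31*9 = -279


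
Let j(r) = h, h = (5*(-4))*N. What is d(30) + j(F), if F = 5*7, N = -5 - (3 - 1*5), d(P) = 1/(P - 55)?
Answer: 1499/25 ≈ 59.960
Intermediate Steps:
d(P) = 1/(-55 + P)
N = -3 (N = -5 - (3 - 5) = -5 - 1*(-2) = -5 + 2 = -3)
F = 35
h = 60 (h = (5*(-4))*(-3) = -20*(-3) = 60)
j(r) = 60
d(30) + j(F) = 1/(-55 + 30) + 60 = 1/(-25) + 60 = -1/25 + 60 = 1499/25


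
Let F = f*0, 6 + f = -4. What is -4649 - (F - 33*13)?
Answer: -4220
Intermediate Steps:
f = -10 (f = -6 - 4 = -10)
F = 0 (F = -10*0 = 0)
-4649 - (F - 33*13) = -4649 - (0 - 33*13) = -4649 - (0 - 429) = -4649 - 1*(-429) = -4649 + 429 = -4220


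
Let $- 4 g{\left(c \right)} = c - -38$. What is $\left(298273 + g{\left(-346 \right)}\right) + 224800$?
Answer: $523150$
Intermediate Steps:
$g{\left(c \right)} = - \frac{19}{2} - \frac{c}{4}$ ($g{\left(c \right)} = - \frac{c - -38}{4} = - \frac{c + 38}{4} = - \frac{38 + c}{4} = - \frac{19}{2} - \frac{c}{4}$)
$\left(298273 + g{\left(-346 \right)}\right) + 224800 = \left(298273 - -77\right) + 224800 = \left(298273 + \left(- \frac{19}{2} + \frac{173}{2}\right)\right) + 224800 = \left(298273 + 77\right) + 224800 = 298350 + 224800 = 523150$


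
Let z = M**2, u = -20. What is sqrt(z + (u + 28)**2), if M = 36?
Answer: 4*sqrt(85) ≈ 36.878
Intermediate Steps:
z = 1296 (z = 36**2 = 1296)
sqrt(z + (u + 28)**2) = sqrt(1296 + (-20 + 28)**2) = sqrt(1296 + 8**2) = sqrt(1296 + 64) = sqrt(1360) = 4*sqrt(85)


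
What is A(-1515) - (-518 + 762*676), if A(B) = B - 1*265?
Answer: -516374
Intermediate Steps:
A(B) = -265 + B (A(B) = B - 265 = -265 + B)
A(-1515) - (-518 + 762*676) = (-265 - 1515) - (-518 + 762*676) = -1780 - (-518 + 515112) = -1780 - 1*514594 = -1780 - 514594 = -516374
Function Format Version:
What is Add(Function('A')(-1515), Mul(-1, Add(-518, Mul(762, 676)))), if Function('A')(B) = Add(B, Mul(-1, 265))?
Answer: -516374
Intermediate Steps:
Function('A')(B) = Add(-265, B) (Function('A')(B) = Add(B, -265) = Add(-265, B))
Add(Function('A')(-1515), Mul(-1, Add(-518, Mul(762, 676)))) = Add(Add(-265, -1515), Mul(-1, Add(-518, Mul(762, 676)))) = Add(-1780, Mul(-1, Add(-518, 515112))) = Add(-1780, Mul(-1, 514594)) = Add(-1780, -514594) = -516374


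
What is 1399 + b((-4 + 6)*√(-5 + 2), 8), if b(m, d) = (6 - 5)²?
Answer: 1400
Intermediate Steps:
b(m, d) = 1 (b(m, d) = 1² = 1)
1399 + b((-4 + 6)*√(-5 + 2), 8) = 1399 + 1 = 1400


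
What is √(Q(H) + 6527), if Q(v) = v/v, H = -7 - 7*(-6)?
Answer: 8*√102 ≈ 80.796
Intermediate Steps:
H = 35 (H = -7 + 42 = 35)
Q(v) = 1
√(Q(H) + 6527) = √(1 + 6527) = √6528 = 8*√102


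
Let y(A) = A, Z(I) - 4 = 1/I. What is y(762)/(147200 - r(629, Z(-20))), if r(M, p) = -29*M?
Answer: 254/55147 ≈ 0.0046059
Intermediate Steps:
Z(I) = 4 + 1/I
y(762)/(147200 - r(629, Z(-20))) = 762/(147200 - (-29)*629) = 762/(147200 - 1*(-18241)) = 762/(147200 + 18241) = 762/165441 = 762*(1/165441) = 254/55147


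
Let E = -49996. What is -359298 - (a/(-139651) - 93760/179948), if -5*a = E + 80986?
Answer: -2257279338095012/6282479537 ≈ -3.5930e+5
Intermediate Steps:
a = -6198 (a = -(-49996 + 80986)/5 = -⅕*30990 = -6198)
-359298 - (a/(-139651) - 93760/179948) = -359298 - (-6198/(-139651) - 93760/179948) = -359298 - (-6198*(-1/139651) - 93760*1/179948) = -359298 - (6198/139651 - 23440/44987) = -359298 - 1*(-2994590014/6282479537) = -359298 + 2994590014/6282479537 = -2257279338095012/6282479537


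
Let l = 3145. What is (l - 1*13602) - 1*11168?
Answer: -21625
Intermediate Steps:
(l - 1*13602) - 1*11168 = (3145 - 1*13602) - 1*11168 = (3145 - 13602) - 11168 = -10457 - 11168 = -21625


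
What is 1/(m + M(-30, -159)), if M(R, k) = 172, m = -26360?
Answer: -1/26188 ≈ -3.8185e-5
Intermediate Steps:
1/(m + M(-30, -159)) = 1/(-26360 + 172) = 1/(-26188) = -1/26188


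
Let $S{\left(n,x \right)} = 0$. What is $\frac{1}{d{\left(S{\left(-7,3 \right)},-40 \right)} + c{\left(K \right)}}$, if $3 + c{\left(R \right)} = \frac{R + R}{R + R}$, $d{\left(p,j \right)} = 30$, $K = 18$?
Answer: $\frac{1}{28} \approx 0.035714$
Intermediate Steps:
$c{\left(R \right)} = -2$ ($c{\left(R \right)} = -3 + \frac{R + R}{R + R} = -3 + \frac{2 R}{2 R} = -3 + 2 R \frac{1}{2 R} = -3 + 1 = -2$)
$\frac{1}{d{\left(S{\left(-7,3 \right)},-40 \right)} + c{\left(K \right)}} = \frac{1}{30 - 2} = \frac{1}{28}$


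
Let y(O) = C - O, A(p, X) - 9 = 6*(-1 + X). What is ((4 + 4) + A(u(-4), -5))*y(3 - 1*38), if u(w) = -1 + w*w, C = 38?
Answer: -1387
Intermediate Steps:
u(w) = -1 + w²
A(p, X) = 3 + 6*X (A(p, X) = 9 + 6*(-1 + X) = 9 + (-6 + 6*X) = 3 + 6*X)
y(O) = 38 - O
((4 + 4) + A(u(-4), -5))*y(3 - 1*38) = ((4 + 4) + (3 + 6*(-5)))*(38 - (3 - 1*38)) = (8 + (3 - 30))*(38 - (3 - 38)) = (8 - 27)*(38 - 1*(-35)) = -19*(38 + 35) = -19*73 = -1387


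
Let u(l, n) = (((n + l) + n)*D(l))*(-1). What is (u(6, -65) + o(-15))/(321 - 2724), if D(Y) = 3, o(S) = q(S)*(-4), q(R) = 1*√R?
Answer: -124/801 + 4*I*√15/2403 ≈ -0.15481 + 0.0064469*I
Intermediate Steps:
q(R) = √R
o(S) = -4*√S (o(S) = √S*(-4) = -4*√S)
u(l, n) = -6*n - 3*l (u(l, n) = (((n + l) + n)*3)*(-1) = (((l + n) + n)*3)*(-1) = ((l + 2*n)*3)*(-1) = (3*l + 6*n)*(-1) = -6*n - 3*l)
(u(6, -65) + o(-15))/(321 - 2724) = ((-6*(-65) - 3*6) - 4*I*√15)/(321 - 2724) = ((390 - 18) - 4*I*√15)/(-2403) = (372 - 4*I*√15)*(-1/2403) = -124/801 + 4*I*√15/2403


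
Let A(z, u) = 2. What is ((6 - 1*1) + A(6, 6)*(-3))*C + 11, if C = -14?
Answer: 25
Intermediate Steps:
((6 - 1*1) + A(6, 6)*(-3))*C + 11 = ((6 - 1*1) + 2*(-3))*(-14) + 11 = ((6 - 1) - 6)*(-14) + 11 = (5 - 6)*(-14) + 11 = -1*(-14) + 11 = 14 + 11 = 25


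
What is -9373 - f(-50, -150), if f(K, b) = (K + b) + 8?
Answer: -9181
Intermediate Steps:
f(K, b) = 8 + K + b
-9373 - f(-50, -150) = -9373 - (8 - 50 - 150) = -9373 - 1*(-192) = -9373 + 192 = -9181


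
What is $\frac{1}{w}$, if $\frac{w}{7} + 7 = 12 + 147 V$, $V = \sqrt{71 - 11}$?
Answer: $- \frac{1}{1815121} + \frac{42 \sqrt{15}}{1296515} \approx 0.00012491$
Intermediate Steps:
$V = 2 \sqrt{15}$ ($V = \sqrt{60} = 2 \sqrt{15} \approx 7.746$)
$w = 35 + 2058 \sqrt{15}$ ($w = -49 + 7 \left(12 + 147 \cdot 2 \sqrt{15}\right) = -49 + 7 \left(12 + 294 \sqrt{15}\right) = -49 + \left(84 + 2058 \sqrt{15}\right) = 35 + 2058 \sqrt{15} \approx 8005.6$)
$\frac{1}{w} = \frac{1}{35 + 2058 \sqrt{15}}$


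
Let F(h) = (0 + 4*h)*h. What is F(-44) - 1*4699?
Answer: 3045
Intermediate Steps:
F(h) = 4*h**2 (F(h) = (4*h)*h = 4*h**2)
F(-44) - 1*4699 = 4*(-44)**2 - 1*4699 = 4*1936 - 4699 = 7744 - 4699 = 3045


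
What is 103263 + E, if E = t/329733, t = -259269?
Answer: 11349653170/109911 ≈ 1.0326e+5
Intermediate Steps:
E = -86423/109911 (E = -259269/329733 = -259269*1/329733 = -86423/109911 ≈ -0.78630)
103263 + E = 103263 - 86423/109911 = 11349653170/109911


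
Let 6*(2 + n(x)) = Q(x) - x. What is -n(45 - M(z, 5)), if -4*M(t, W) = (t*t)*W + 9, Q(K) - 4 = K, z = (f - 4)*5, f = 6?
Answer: 4/3 ≈ 1.3333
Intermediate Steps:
z = 10 (z = (6 - 4)*5 = 2*5 = 10)
Q(K) = 4 + K
M(t, W) = -9/4 - W*t²/4 (M(t, W) = -((t*t)*W + 9)/4 = -(t²*W + 9)/4 = -(W*t² + 9)/4 = -(9 + W*t²)/4 = -9/4 - W*t²/4)
n(x) = -4/3 (n(x) = -2 + ((4 + x) - x)/6 = -2 + (⅙)*4 = -2 + ⅔ = -4/3)
-n(45 - M(z, 5)) = -1*(-4/3) = 4/3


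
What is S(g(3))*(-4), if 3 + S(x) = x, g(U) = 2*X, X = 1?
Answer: 4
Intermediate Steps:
g(U) = 2 (g(U) = 2*1 = 2)
S(x) = -3 + x
S(g(3))*(-4) = (-3 + 2)*(-4) = -1*(-4) = 4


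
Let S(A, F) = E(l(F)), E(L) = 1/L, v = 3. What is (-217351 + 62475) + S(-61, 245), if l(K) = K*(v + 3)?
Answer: -227667719/1470 ≈ -1.5488e+5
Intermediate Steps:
l(K) = 6*K (l(K) = K*(3 + 3) = K*6 = 6*K)
S(A, F) = 1/(6*F)
(-217351 + 62475) + S(-61, 245) = (-217351 + 62475) + (1/6)/245 = -154876 + (1/6)*(1/245) = -154876 + 1/1470 = -227667719/1470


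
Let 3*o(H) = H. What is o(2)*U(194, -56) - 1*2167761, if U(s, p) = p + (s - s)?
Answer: -6503395/3 ≈ -2.1678e+6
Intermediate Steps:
o(H) = H/3
U(s, p) = p (U(s, p) = p + 0 = p)
o(2)*U(194, -56) - 1*2167761 = ((⅓)*2)*(-56) - 1*2167761 = (⅔)*(-56) - 2167761 = -112/3 - 2167761 = -6503395/3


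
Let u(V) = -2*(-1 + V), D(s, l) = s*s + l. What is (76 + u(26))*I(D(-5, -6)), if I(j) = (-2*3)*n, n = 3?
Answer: -468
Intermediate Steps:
D(s, l) = l + s² (D(s, l) = s² + l = l + s²)
u(V) = 2 - 2*V
I(j) = -18 (I(j) = -2*3*3 = -6*3 = -18)
(76 + u(26))*I(D(-5, -6)) = (76 + (2 - 2*26))*(-18) = (76 + (2 - 52))*(-18) = (76 - 50)*(-18) = 26*(-18) = -468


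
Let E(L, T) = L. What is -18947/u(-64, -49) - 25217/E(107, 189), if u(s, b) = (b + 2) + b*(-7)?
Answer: -9491561/31672 ≈ -299.68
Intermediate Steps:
u(s, b) = 2 - 6*b (u(s, b) = (2 + b) - 7*b = 2 - 6*b)
-18947/u(-64, -49) - 25217/E(107, 189) = -18947/(2 - 6*(-49)) - 25217/107 = -18947/(2 + 294) - 25217*1/107 = -18947/296 - 25217/107 = -9491561/31672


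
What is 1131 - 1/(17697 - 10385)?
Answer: 8269871/7312 ≈ 1131.0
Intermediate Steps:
1131 - 1/(17697 - 10385) = 1131 - 1/7312 = 8269871/7312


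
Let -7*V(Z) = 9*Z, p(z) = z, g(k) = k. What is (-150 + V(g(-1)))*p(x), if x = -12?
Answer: 12492/7 ≈ 1784.6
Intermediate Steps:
V(Z) = -9*Z/7
(-150 + V(g(-1)))*p(x) = (-150 - 9/7*(-1))*(-12) = (-150 + 9/7)*(-12) = -1041/7*(-12) = 12492/7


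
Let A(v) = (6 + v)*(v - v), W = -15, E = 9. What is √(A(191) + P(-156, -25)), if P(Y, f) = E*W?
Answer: 3*I*√15 ≈ 11.619*I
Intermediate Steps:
P(Y, f) = -135 (P(Y, f) = 9*(-15) = -135)
A(v) = 0 (A(v) = (6 + v)*0 = 0)
√(A(191) + P(-156, -25)) = √(0 - 135) = √(-135) = 3*I*√15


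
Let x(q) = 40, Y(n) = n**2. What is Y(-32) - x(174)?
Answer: 984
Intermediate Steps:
Y(-32) - x(174) = (-32)**2 - 1*40 = 1024 - 40 = 984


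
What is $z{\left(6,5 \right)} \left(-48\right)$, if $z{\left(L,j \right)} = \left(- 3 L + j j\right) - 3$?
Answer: $-192$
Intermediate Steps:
$z{\left(L,j \right)} = -3 + j^{2} - 3 L$ ($z{\left(L,j \right)} = \left(- 3 L + j^{2}\right) - 3 = \left(j^{2} - 3 L\right) - 3 = -3 + j^{2} - 3 L$)
$z{\left(6,5 \right)} \left(-48\right) = \left(-3 + 5^{2} - 18\right) \left(-48\right) = \left(-3 + 25 - 18\right) \left(-48\right) = 4 \left(-48\right) = -192$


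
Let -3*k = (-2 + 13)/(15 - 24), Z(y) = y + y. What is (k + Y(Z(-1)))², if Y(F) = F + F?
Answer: 9409/729 ≈ 12.907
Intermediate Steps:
Z(y) = 2*y
Y(F) = 2*F
k = 11/27 (k = -(-2 + 13)/(3*(15 - 24)) = -11/(3*(-9)) = -11*(-1)/(3*9) = -⅓*(-11/9) = 11/27 ≈ 0.40741)
(k + Y(Z(-1)))² = (11/27 + 2*(2*(-1)))² = (11/27 + 2*(-2))² = (11/27 - 4)² = (-97/27)² = 9409/729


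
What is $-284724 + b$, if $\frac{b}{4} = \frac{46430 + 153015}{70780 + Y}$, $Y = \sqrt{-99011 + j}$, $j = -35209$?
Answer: $\frac{2 \left(- 142362 \sqrt{33555} + 5037991735 i\right)}{\sqrt{33555} - 35390 i} \approx -2.8471 \cdot 10^{5} - 0.058339 i$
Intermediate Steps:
$Y = 2 i \sqrt{33555}$ ($Y = \sqrt{-99011 - 35209} = \sqrt{-134220} = 2 i \sqrt{33555} \approx 366.36 i$)
$b = \frac{797780}{70780 + 2 i \sqrt{33555}}$ ($b = 4 \frac{46430 + 153015}{70780 + 2 i \sqrt{33555}} = 4 \frac{199445}{70780 + 2 i \sqrt{33555}} = \frac{797780}{70780 + 2 i \sqrt{33555}} \approx 11.271 - 0.058339 i$)
$-284724 + b = -284724 + \left(\frac{2823343420}{250497131} - \frac{79778 i \sqrt{33555}}{250497131}\right) = - \frac{71319721783424}{250497131} - \frac{79778 i \sqrt{33555}}{250497131}$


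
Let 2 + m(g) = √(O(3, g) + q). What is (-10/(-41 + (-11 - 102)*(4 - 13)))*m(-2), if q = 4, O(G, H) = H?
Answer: 5/244 - 5*√2/488 ≈ 0.0060019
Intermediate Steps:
m(g) = -2 + √(4 + g) (m(g) = -2 + √(g + 4) = -2 + √(4 + g))
(-10/(-41 + (-11 - 102)*(4 - 13)))*m(-2) = (-10/(-41 + (-11 - 102)*(4 - 13)))*(-2 + √(4 - 2)) = (-10/(-41 - 113*(-9)))*(-2 + √2) = (-10/(-41 + 1017))*(-2 + √2) = (-10/976)*(-2 + √2) = ((1/976)*(-10))*(-2 + √2) = -5*(-2 + √2)/488 = 5/244 - 5*√2/488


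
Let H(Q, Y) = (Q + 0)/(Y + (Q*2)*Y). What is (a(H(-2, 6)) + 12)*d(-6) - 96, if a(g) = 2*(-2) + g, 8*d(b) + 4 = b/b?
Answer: -2377/24 ≈ -99.042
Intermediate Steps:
d(b) = -3/8 (d(b) = -½ + (b/b)/8 = -½ + (⅛)*1 = -½ + ⅛ = -3/8)
H(Q, Y) = Q/(Y + 2*Q*Y) (H(Q, Y) = Q/(Y + (2*Q)*Y) = Q/(Y + 2*Q*Y))
a(g) = -4 + g
(a(H(-2, 6)) + 12)*d(-6) - 96 = ((-4 - 2/(6*(1 + 2*(-2)))) + 12)*(-3/8) - 96 = ((-4 - 2*⅙/(1 - 4)) + 12)*(-3/8) - 96 = ((-4 - 2*⅙/(-3)) + 12)*(-3/8) - 96 = ((-4 - 2*⅙*(-⅓)) + 12)*(-3/8) - 96 = ((-4 + ⅑) + 12)*(-3/8) - 96 = (-35/9 + 12)*(-3/8) - 96 = (73/9)*(-3/8) - 96 = -73/24 - 96 = -2377/24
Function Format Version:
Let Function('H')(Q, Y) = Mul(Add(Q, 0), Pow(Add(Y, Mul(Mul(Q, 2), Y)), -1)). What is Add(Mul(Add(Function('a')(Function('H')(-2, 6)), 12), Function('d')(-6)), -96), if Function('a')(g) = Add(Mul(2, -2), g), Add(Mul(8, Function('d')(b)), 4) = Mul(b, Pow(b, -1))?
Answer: Rational(-2377, 24) ≈ -99.042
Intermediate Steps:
Function('d')(b) = Rational(-3, 8) (Function('d')(b) = Add(Rational(-1, 2), Mul(Rational(1, 8), Mul(b, Pow(b, -1)))) = Add(Rational(-1, 2), Mul(Rational(1, 8), 1)) = Add(Rational(-1, 2), Rational(1, 8)) = Rational(-3, 8))
Function('H')(Q, Y) = Mul(Q, Pow(Add(Y, Mul(2, Q, Y)), -1)) (Function('H')(Q, Y) = Mul(Q, Pow(Add(Y, Mul(Mul(2, Q), Y)), -1)) = Mul(Q, Pow(Add(Y, Mul(2, Q, Y)), -1)))
Function('a')(g) = Add(-4, g)
Add(Mul(Add(Function('a')(Function('H')(-2, 6)), 12), Function('d')(-6)), -96) = Add(Mul(Add(Add(-4, Mul(-2, Pow(6, -1), Pow(Add(1, Mul(2, -2)), -1))), 12), Rational(-3, 8)), -96) = Add(Mul(Add(Add(-4, Mul(-2, Rational(1, 6), Pow(Add(1, -4), -1))), 12), Rational(-3, 8)), -96) = Add(Mul(Add(Add(-4, Mul(-2, Rational(1, 6), Pow(-3, -1))), 12), Rational(-3, 8)), -96) = Add(Mul(Add(Add(-4, Mul(-2, Rational(1, 6), Rational(-1, 3))), 12), Rational(-3, 8)), -96) = Add(Mul(Add(Add(-4, Rational(1, 9)), 12), Rational(-3, 8)), -96) = Add(Mul(Add(Rational(-35, 9), 12), Rational(-3, 8)), -96) = Add(Mul(Rational(73, 9), Rational(-3, 8)), -96) = Add(Rational(-73, 24), -96) = Rational(-2377, 24)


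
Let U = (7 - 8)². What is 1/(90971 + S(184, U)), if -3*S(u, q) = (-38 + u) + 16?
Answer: 1/90917 ≈ 1.0999e-5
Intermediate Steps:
U = 1 (U = (-1)² = 1)
S(u, q) = 22/3 - u/3 (S(u, q) = -((-38 + u) + 16)/3 = -(-22 + u)/3 = 22/3 - u/3)
1/(90971 + S(184, U)) = 1/(90971 + (22/3 - ⅓*184)) = 1/(90971 + (22/3 - 184/3)) = 1/(90971 - 54) = 1/90917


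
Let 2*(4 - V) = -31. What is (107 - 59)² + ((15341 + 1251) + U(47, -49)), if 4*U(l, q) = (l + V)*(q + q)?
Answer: 69067/4 ≈ 17267.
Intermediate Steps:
V = 39/2 (V = 4 - ½*(-31) = 4 + 31/2 = 39/2 ≈ 19.500)
U(l, q) = q*(39/2 + l)/2 (U(l, q) = ((l + 39/2)*(q + q))/4 = ((39/2 + l)*(2*q))/4 = (2*q*(39/2 + l))/4 = q*(39/2 + l)/2)
(107 - 59)² + ((15341 + 1251) + U(47, -49)) = (107 - 59)² + ((15341 + 1251) + (¼)*(-49)*(39 + 2*47)) = 48² + (16592 + (¼)*(-49)*(39 + 94)) = 2304 + (16592 + (¼)*(-49)*133) = 2304 + (16592 - 6517/4) = 2304 + 59851/4 = 69067/4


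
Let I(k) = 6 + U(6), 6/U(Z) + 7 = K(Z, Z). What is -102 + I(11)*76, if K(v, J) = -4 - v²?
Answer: 16182/47 ≈ 344.30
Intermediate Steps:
U(Z) = 6/(-11 - Z²) (U(Z) = 6/(-7 + (-4 - Z²)) = 6/(-11 - Z²))
I(k) = 276/47 (I(k) = 6 - 6/(11 + 6²) = 6 - 6/(11 + 36) = 6 - 6/47 = 276/47)
-102 + I(11)*76 = -102 + (276/47)*76 = -102 + 20976/47 = 16182/47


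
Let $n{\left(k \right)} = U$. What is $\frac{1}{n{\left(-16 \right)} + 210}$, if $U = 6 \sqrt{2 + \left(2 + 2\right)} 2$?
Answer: $\frac{35}{7206} - \frac{\sqrt{6}}{3603} \approx 0.0041772$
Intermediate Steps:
$U = 12 \sqrt{6}$ ($U = 6 \sqrt{2 + 4} \cdot 2 = 6 \sqrt{6} \cdot 2 = 12 \sqrt{6} \approx 29.394$)
$n{\left(k \right)} = 12 \sqrt{6}$
$\frac{1}{n{\left(-16 \right)} + 210} = \frac{1}{12 \sqrt{6} + 210} = \frac{1}{210 + 12 \sqrt{6}}$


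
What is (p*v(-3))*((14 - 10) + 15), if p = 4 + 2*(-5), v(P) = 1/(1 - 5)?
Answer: 57/2 ≈ 28.500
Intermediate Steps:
v(P) = -1/4 (v(P) = 1/(-4) = -1/4)
p = -6 (p = 4 - 10 = -6)
(p*v(-3))*((14 - 10) + 15) = (-6*(-1/4))*((14 - 10) + 15) = 3*(4 + 15)/2 = (3/2)*19 = 57/2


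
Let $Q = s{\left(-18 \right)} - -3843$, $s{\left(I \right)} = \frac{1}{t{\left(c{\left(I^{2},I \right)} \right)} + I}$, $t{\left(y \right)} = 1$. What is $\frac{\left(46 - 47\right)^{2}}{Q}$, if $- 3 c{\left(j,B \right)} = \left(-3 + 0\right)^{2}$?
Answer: $\frac{17}{65330} \approx 0.00026022$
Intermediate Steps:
$c{\left(j,B \right)} = -3$ ($c{\left(j,B \right)} = - \frac{\left(-3 + 0\right)^{2}}{3} = - \frac{\left(-3\right)^{2}}{3} = \left(- \frac{1}{3}\right) 9 = -3$)
$s{\left(I \right)} = \frac{1}{1 + I}$
$Q = \frac{65330}{17}$ ($Q = \frac{1}{1 - 18} - -3843 = \frac{1}{-17} + 3843 = - \frac{1}{17} + 3843 = \frac{65330}{17} \approx 3842.9$)
$\frac{\left(46 - 47\right)^{2}}{Q} = \frac{\left(46 - 47\right)^{2}}{\frac{65330}{17}} = \left(-1\right)^{2} \cdot \frac{17}{65330} = 1 \cdot \frac{17}{65330} = \frac{17}{65330}$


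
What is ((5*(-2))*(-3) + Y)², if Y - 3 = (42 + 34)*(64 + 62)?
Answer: 92332881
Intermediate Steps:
Y = 9579 (Y = 3 + (42 + 34)*(64 + 62) = 3 + 76*126 = 3 + 9576 = 9579)
((5*(-2))*(-3) + Y)² = ((5*(-2))*(-3) + 9579)² = (-10*(-3) + 9579)² = (30 + 9579)² = 9609² = 92332881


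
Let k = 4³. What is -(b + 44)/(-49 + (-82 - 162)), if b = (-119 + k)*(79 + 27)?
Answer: -5786/293 ≈ -19.747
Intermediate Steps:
k = 64
b = -5830 (b = (-119 + 64)*(79 + 27) = -55*106 = -5830)
-(b + 44)/(-49 + (-82 - 162)) = -(-5830 + 44)/(-49 + (-82 - 162)) = -(-5786)/(-49 - 244) = -(-5786)/(-293) = -(-5786)*(-1)/293 = -1*5786/293 = -5786/293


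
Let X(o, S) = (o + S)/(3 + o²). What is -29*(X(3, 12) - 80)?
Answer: 9135/4 ≈ 2283.8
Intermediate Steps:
X(o, S) = (S + o)/(3 + o²)
-29*(X(3, 12) - 80) = -29*((12 + 3)/(3 + 3²) - 80) = -29*(15/(3 + 9) - 80) = -29*(15/12 - 80) = -29*((1/12)*15 - 80) = -29*(5/4 - 80) = -29*(-315/4) = 9135/4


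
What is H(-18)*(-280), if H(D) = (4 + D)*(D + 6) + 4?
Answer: -48160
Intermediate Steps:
H(D) = 4 + (4 + D)*(6 + D) (H(D) = (4 + D)*(6 + D) + 4 = 4 + (4 + D)*(6 + D))
H(-18)*(-280) = (28 + (-18)**2 + 10*(-18))*(-280) = (28 + 324 - 180)*(-280) = 172*(-280) = -48160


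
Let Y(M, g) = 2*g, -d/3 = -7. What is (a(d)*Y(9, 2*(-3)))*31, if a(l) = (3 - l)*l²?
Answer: 2952936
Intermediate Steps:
d = 21 (d = -3*(-7) = 21)
a(l) = l²*(3 - l)
(a(d)*Y(9, 2*(-3)))*31 = ((21²*(3 - 1*21))*(2*(2*(-3))))*31 = ((441*(3 - 21))*(2*(-6)))*31 = ((441*(-18))*(-12))*31 = -7938*(-12)*31 = 95256*31 = 2952936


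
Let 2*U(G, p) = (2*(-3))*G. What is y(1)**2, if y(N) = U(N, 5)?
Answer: 9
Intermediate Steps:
U(G, p) = -3*G (U(G, p) = ((2*(-3))*G)/2 = (-6*G)/2 = -3*G)
y(N) = -3*N
y(1)**2 = (-3*1)**2 = (-3)**2 = 9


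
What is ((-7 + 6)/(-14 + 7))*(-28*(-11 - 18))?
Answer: 116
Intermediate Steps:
((-7 + 6)/(-14 + 7))*(-28*(-11 - 18)) = (-1/(-7))*(-28*(-29)) = -1*(-⅐)*812 = (⅐)*812 = 116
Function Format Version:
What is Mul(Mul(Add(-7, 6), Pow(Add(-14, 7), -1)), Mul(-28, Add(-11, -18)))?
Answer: 116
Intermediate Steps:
Mul(Mul(Add(-7, 6), Pow(Add(-14, 7), -1)), Mul(-28, Add(-11, -18))) = Mul(Mul(-1, Pow(-7, -1)), Mul(-28, -29)) = Mul(Mul(-1, Rational(-1, 7)), 812) = Mul(Rational(1, 7), 812) = 116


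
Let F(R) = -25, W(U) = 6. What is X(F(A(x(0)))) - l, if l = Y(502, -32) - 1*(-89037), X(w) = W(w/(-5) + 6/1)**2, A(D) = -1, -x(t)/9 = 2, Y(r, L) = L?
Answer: -88969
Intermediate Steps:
x(t) = -18 (x(t) = -9*2 = -18)
X(w) = 36 (X(w) = 6**2 = 36)
l = 89005 (l = -32 - 1*(-89037) = -32 + 89037 = 89005)
X(F(A(x(0)))) - l = 36 - 1*89005 = 36 - 89005 = -88969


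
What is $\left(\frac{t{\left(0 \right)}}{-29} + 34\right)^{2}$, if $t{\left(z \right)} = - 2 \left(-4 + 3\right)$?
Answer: $\frac{968256}{841} \approx 1151.3$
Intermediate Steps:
$t{\left(z \right)} = 2$ ($t{\left(z \right)} = \left(-2\right) \left(-1\right) = 2$)
$\left(\frac{t{\left(0 \right)}}{-29} + 34\right)^{2} = \left(\frac{2}{-29} + 34\right)^{2} = \left(2 \left(- \frac{1}{29}\right) + 34\right)^{2} = \left(- \frac{2}{29} + 34\right)^{2} = \left(\frac{984}{29}\right)^{2} = \frac{968256}{841}$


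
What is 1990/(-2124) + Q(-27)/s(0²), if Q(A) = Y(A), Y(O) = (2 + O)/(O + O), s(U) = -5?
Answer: -1640/1593 ≈ -1.0295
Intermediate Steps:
Y(O) = (2 + O)/(2*O) (Y(O) = (2 + O)/((2*O)) = (2 + O)*(1/(2*O)) = (2 + O)/(2*O))
Q(A) = (2 + A)/(2*A)
1990/(-2124) + Q(-27)/s(0²) = 1990/(-2124) + ((½)*(2 - 27)/(-27))/(-5) = 1990*(-1/2124) + ((½)*(-1/27)*(-25))*(-⅕) = -995/1062 + (25/54)*(-⅕) = -995/1062 - 5/54 = -1640/1593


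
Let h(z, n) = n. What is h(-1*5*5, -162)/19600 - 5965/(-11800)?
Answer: 143753/289100 ≈ 0.49724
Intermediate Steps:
h(-1*5*5, -162)/19600 - 5965/(-11800) = -162/19600 - 5965/(-11800) = -162*1/19600 - 5965*(-1/11800) = -81/9800 + 1193/2360 = 143753/289100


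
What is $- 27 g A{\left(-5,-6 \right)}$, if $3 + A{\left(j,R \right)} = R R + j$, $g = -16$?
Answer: $12096$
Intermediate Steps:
$A{\left(j,R \right)} = -3 + j + R^{2}$ ($A{\left(j,R \right)} = -3 + \left(R R + j\right) = -3 + \left(R^{2} + j\right) = -3 + \left(j + R^{2}\right) = -3 + j + R^{2}$)
$- 27 g A{\left(-5,-6 \right)} = \left(-27\right) \left(-16\right) \left(-3 - 5 + \left(-6\right)^{2}\right) = 432 \left(-3 - 5 + 36\right) = 432 \cdot 28 = 12096$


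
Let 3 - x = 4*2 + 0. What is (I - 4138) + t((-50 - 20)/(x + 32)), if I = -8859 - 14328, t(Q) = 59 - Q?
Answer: -736112/27 ≈ -27263.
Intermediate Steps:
x = -5 (x = 3 - (4*2 + 0) = 3 - (8 + 0) = 3 - 1*8 = 3 - 8 = -5)
I = -23187
(I - 4138) + t((-50 - 20)/(x + 32)) = (-23187 - 4138) + (59 - (-50 - 20)/(-5 + 32)) = -27325 + (59 - (-70)/27) = -27325 + (59 - 1*(-70/27)) = -27325 + (59 + 70/27) = -27325 + 1663/27 = -736112/27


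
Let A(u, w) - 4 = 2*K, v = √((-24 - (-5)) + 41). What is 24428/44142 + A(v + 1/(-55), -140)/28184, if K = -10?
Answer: 42985780/77756133 ≈ 0.55283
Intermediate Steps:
v = √22 (v = √((-24 - 1*(-5)) + 41) = √((-24 + 5) + 41) = √(-19 + 41) = √22 ≈ 4.6904)
A(u, w) = -16 (A(u, w) = 4 + 2*(-10) = 4 - 20 = -16)
24428/44142 + A(v + 1/(-55), -140)/28184 = 24428/44142 - 16/28184 = 24428*(1/44142) - 16*1/28184 = 12214/22071 - 2/3523 = 42985780/77756133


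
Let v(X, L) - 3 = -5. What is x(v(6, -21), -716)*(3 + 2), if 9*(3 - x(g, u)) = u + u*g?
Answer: -3445/9 ≈ -382.78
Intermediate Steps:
v(X, L) = -2 (v(X, L) = 3 - 5 = -2)
x(g, u) = 3 - u/9 - g*u/9 (x(g, u) = 3 - (u + u*g)/9 = 3 - (u + g*u)/9 = 3 + (-u/9 - g*u/9) = 3 - u/9 - g*u/9)
x(v(6, -21), -716)*(3 + 2) = (3 - ⅑*(-716) - ⅑*(-2)*(-716))*(3 + 2) = (3 + 716/9 - 1432/9)*5 = -689/9*5 = -3445/9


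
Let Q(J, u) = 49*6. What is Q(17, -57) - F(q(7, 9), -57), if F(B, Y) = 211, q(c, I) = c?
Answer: 83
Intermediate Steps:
Q(J, u) = 294
Q(17, -57) - F(q(7, 9), -57) = 294 - 1*211 = 294 - 211 = 83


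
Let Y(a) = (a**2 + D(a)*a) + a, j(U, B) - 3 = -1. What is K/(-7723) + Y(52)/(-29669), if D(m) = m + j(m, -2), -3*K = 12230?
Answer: 233939554/687401061 ≈ 0.34032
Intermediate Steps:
K = -12230/3 (K = -1/3*12230 = -12230/3 ≈ -4076.7)
j(U, B) = 2 (j(U, B) = 3 - 1 = 2)
D(m) = 2 + m (D(m) = m + 2 = 2 + m)
Y(a) = a + a**2 + a*(2 + a) (Y(a) = (a**2 + (2 + a)*a) + a = (a**2 + a*(2 + a)) + a = a + a**2 + a*(2 + a))
K/(-7723) + Y(52)/(-29669) = -12230/3/(-7723) + (52*(3 + 2*52))/(-29669) = -12230/3*(-1/7723) + (52*(3 + 104))*(-1/29669) = 12230/23169 + (52*107)*(-1/29669) = 12230/23169 + 5564*(-1/29669) = 12230/23169 - 5564/29669 = 233939554/687401061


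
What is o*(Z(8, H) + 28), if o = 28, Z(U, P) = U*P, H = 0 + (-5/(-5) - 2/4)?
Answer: 896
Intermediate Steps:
H = ½ (H = 0 + (-5*(-⅕) - 2*¼) = 0 + (1 - ½) = 0 + ½ = ½ ≈ 0.50000)
Z(U, P) = P*U
o*(Z(8, H) + 28) = 28*((½)*8 + 28) = 28*(4 + 28) = 28*32 = 896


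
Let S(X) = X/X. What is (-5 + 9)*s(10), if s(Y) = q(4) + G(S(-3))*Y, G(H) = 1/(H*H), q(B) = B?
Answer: 56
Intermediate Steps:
S(X) = 1
G(H) = H⁻²
s(Y) = 4 + Y (s(Y) = 4 + Y/1² = 4 + 1*Y = 4 + Y)
(-5 + 9)*s(10) = (-5 + 9)*(4 + 10) = 4*14 = 56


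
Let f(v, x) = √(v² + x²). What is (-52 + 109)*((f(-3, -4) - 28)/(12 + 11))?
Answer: -57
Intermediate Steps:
(-52 + 109)*((f(-3, -4) - 28)/(12 + 11)) = (-52 + 109)*((√((-3)² + (-4)²) - 28)/(12 + 11)) = 57*((√(9 + 16) - 28)/23) = 57*((√25 - 28)*(1/23)) = 57*((5 - 28)*(1/23)) = 57*(-23*1/23) = 57*(-1) = -57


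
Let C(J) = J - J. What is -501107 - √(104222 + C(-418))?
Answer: -501107 - 41*√62 ≈ -5.0143e+5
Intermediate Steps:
C(J) = 0
-501107 - √(104222 + C(-418)) = -501107 - √(104222 + 0) = -501107 - √104222 = -501107 - 41*√62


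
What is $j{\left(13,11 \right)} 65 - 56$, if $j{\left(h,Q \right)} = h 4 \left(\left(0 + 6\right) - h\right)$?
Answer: $-23716$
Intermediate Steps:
$j{\left(h,Q \right)} = 4 h \left(6 - h\right)$
$j{\left(13,11 \right)} 65 - 56 = 4 \cdot 13 \left(6 - 13\right) 65 - 56 = 4 \cdot 13 \left(-7\right) 65 - 56 = \left(-364\right) 65 - 56 = -23660 - 56 = -23716$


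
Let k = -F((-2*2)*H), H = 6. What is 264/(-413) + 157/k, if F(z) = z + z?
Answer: 52169/19824 ≈ 2.6316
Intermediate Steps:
F(z) = 2*z
k = 48 (k = -2*-2*2*6 = -2*(-4*6) = -2*(-24) = -1*(-48) = 48)
264/(-413) + 157/k = 264/(-413) + 157/48 = 264*(-1/413) + 157*(1/48) = -264/413 + 157/48 = 52169/19824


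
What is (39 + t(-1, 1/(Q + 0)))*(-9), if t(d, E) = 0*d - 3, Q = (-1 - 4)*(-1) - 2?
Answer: -324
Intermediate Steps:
Q = 3 (Q = -5*(-1) - 2 = 5 - 2 = 3)
t(d, E) = -3 (t(d, E) = 0 - 3 = -3)
(39 + t(-1, 1/(Q + 0)))*(-9) = (39 - 3)*(-9) = 36*(-9) = -324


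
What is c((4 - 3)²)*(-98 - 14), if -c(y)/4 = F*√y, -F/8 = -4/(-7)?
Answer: -2048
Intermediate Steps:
F = -32/7 (F = -(-32)/(-7) = -(-32)*(-1)/7 = -8*4/7 = -32/7 ≈ -4.5714)
c(y) = 128*√y/7 (c(y) = -(-128)*√y/7 = 128*√y/7)
c((4 - 3)²)*(-98 - 14) = (128*√((4 - 3)²)/7)*(-98 - 14) = (128*√(1²)/7)*(-112) = (128*√1/7)*(-112) = ((128/7)*1)*(-112) = (128/7)*(-112) = -2048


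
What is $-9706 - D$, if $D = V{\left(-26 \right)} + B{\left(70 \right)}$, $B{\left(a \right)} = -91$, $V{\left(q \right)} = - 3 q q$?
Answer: $-7587$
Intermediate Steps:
$V{\left(q \right)} = - 3 q^{2}$
$D = -2119$ ($D = - 3 \left(-26\right)^{2} - 91 = \left(-3\right) 676 - 91 = -2028 - 91 = -2119$)
$-9706 - D = -9706 - -2119 = -9706 + 2119 = -7587$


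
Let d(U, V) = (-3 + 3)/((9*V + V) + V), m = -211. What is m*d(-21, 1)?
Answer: 0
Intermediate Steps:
d(U, V) = 0 (d(U, V) = 0/(10*V + V) = 0/((11*V)) = 0*(1/(11*V)) = 0)
m*d(-21, 1) = -211*0 = 0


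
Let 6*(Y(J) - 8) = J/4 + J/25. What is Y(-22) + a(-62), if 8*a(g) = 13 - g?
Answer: 9787/600 ≈ 16.312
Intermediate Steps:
Y(J) = 8 + 29*J/600 (Y(J) = 8 + (J/4 + J/25)/6 = 8 + (29*J/100)/6 = 8 + 29*J/600)
a(g) = 13/8 - g/8 (a(g) = (13 - g)/8 = 13/8 - g/8)
Y(-22) + a(-62) = (8 + (29/600)*(-22)) + (13/8 - 1/8*(-62)) = (8 - 319/300) + (13/8 + 31/4) = 2081/300 + 75/8 = 9787/600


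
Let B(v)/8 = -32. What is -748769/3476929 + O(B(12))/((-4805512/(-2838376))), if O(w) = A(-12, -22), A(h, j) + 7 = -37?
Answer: -927599192407/35399203459 ≈ -26.204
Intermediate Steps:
B(v) = -256 (B(v) = 8*(-32) = -256)
A(h, j) = -44 (A(h, j) = -7 - 37 = -44)
O(w) = -44
-748769/3476929 + O(B(12))/((-4805512/(-2838376))) = -748769/3476929 - 44/((-4805512/(-2838376))) = -748769*1/3476929 - 44/((-4805512*(-1/2838376))) = -12691/58931 - 44/600689/354797 = -12691/58931 - 44*354797/600689 = -12691/58931 - 15611068/600689 = -927599192407/35399203459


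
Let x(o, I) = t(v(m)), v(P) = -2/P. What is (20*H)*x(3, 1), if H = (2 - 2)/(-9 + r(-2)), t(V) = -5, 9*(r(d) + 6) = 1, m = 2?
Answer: 0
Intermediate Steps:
r(d) = -53/9 (r(d) = -6 + (⅑)*1 = -6 + ⅑ = -53/9)
x(o, I) = -5
H = 0 (H = (2 - 2)/(-9 - 53/9) = 0/(-134/9) = 0*(-9/134) = 0)
(20*H)*x(3, 1) = (20*0)*(-5) = 0*(-5) = 0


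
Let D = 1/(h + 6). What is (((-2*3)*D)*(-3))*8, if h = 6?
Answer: 12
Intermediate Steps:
D = 1/12 (D = 1/(6 + 6) = 1/12 ≈ 0.083333)
(((-2*3)*D)*(-3))*8 = ((-2*3*(1/12))*(-3))*8 = (-6*1/12*(-3))*8 = -½*(-3)*8 = (3/2)*8 = 12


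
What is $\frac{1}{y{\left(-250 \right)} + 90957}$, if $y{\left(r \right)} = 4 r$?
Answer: $\frac{1}{89957} \approx 1.1116 \cdot 10^{-5}$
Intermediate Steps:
$\frac{1}{y{\left(-250 \right)} + 90957} = \frac{1}{4 \left(-250\right) + 90957} = \frac{1}{-1000 + 90957} = \frac{1}{89957}$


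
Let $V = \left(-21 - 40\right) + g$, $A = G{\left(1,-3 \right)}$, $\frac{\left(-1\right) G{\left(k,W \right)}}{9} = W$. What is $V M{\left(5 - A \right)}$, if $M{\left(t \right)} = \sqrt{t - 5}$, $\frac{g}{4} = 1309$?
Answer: $15525 i \sqrt{3} \approx 26890.0 i$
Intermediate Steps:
$g = 5236$ ($g = 4 \cdot 1309 = 5236$)
$G{\left(k,W \right)} = - 9 W$
$A = 27$ ($A = \left(-9\right) \left(-3\right) = 27$)
$V = 5175$ ($V = \left(-21 - 40\right) + 5236 = -61 + 5236 = 5175$)
$M{\left(t \right)} = \sqrt{-5 + t}$
$V M{\left(5 - A \right)} = 5175 \sqrt{-5 + \left(5 - 27\right)} = 5175 \sqrt{-5 - 22} = 5175 \sqrt{-27} = 5175 \cdot 3 i \sqrt{3} = 15525 i \sqrt{3}$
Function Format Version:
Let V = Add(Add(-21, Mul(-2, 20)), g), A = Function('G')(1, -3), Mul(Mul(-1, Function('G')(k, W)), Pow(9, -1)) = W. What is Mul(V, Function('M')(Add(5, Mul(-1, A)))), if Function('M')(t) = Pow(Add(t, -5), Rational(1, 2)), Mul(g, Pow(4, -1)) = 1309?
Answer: Mul(15525, I, Pow(3, Rational(1, 2))) ≈ Mul(26890., I)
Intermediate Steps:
g = 5236 (g = Mul(4, 1309) = 5236)
Function('G')(k, W) = Mul(-9, W)
A = 27 (A = Mul(-9, -3) = 27)
V = 5175 (V = Add(Add(-21, Mul(-2, 20)), 5236) = Add(Add(-21, -40), 5236) = Add(-61, 5236) = 5175)
Function('M')(t) = Pow(Add(-5, t), Rational(1, 2))
Mul(V, Function('M')(Add(5, Mul(-1, A)))) = Mul(5175, Pow(Add(-5, Add(5, Mul(-1, 27))), Rational(1, 2))) = Mul(5175, Pow(Add(-5, Add(5, -27)), Rational(1, 2))) = Mul(5175, Pow(Add(-5, -22), Rational(1, 2))) = Mul(5175, Pow(-27, Rational(1, 2))) = Mul(5175, Mul(3, I, Pow(3, Rational(1, 2)))) = Mul(15525, I, Pow(3, Rational(1, 2)))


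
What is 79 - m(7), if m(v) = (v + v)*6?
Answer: -5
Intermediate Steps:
m(v) = 12*v (m(v) = (2*v)*6 = 12*v)
79 - m(7) = 79 - 12*7 = 79 - 1*84 = 79 - 84 = -5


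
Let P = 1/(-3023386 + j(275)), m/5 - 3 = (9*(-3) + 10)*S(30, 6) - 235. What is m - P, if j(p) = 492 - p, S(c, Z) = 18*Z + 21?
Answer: -36655924124/3023169 ≈ -12125.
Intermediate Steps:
S(c, Z) = 21 + 18*Z
m = -12125 (m = 15 + 5*((9*(-3) + 10)*(21 + 18*6) - 235) = 15 + 5*((-27 + 10)*(21 + 108) - 235) = 15 + 5*(-17*129 - 235) = 15 + 5*(-2193 - 235) = 15 + 5*(-2428) = 15 - 12140 = -12125)
P = -1/3023169 (P = 1/(-3023386 + (492 - 1*275)) = 1/(-3023386 + (492 - 275)) = 1/(-3023386 + 217) = 1/(-3023169) = -1/3023169 ≈ -3.3078e-7)
m - P = -12125 - 1*(-1/3023169) = -12125 + 1/3023169 = -36655924124/3023169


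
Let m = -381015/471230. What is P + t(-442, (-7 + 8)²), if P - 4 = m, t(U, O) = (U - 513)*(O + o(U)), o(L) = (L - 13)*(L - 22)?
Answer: -19001930525749/94246 ≈ -2.0162e+8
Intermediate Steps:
o(L) = (-22 + L)*(-13 + L) (o(L) = (-13 + L)*(-22 + L) = (-22 + L)*(-13 + L))
m = -76203/94246 (m = -381015*1/471230 = -76203/94246 ≈ -0.80855)
t(U, O) = (-513 + U)*(286 + O + U² - 35*U) (t(U, O) = (U - 513)*(O + (286 + U² - 35*U)) = (-513 + U)*(286 + O + U² - 35*U))
P = 300781/94246 (P = 4 - 76203/94246 = 300781/94246 ≈ 3.1914)
P + t(-442, (-7 + 8)²) = 300781/94246 + (-146718 + (-442)³ - 548*(-442)² - 513*(-7 + 8)² + 18241*(-442) + (-7 + 8)²*(-442)) = 300781/94246 + (-146718 - 86350888 - 548*195364 - 513*1² - 8062522 + 1²*(-442)) = 300781/94246 + (-146718 - 86350888 - 107059472 - 513*1 - 8062522 + 1*(-442)) = 300781/94246 + (-146718 - 86350888 - 107059472 - 513 - 8062522 - 442) = 300781/94246 - 201620555 = -19001930525749/94246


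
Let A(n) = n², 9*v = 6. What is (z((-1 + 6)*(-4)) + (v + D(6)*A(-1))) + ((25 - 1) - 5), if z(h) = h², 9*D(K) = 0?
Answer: 1259/3 ≈ 419.67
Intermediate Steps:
v = ⅔ (v = (⅑)*6 = ⅔ ≈ 0.66667)
D(K) = 0 (D(K) = (⅑)*0 = 0)
(z((-1 + 6)*(-4)) + (v + D(6)*A(-1))) + ((25 - 1) - 5) = (((-1 + 6)*(-4))² + (⅔ + 0*(-1)²)) + ((25 - 1) - 5) = ((5*(-4))² + (⅔ + 0*1)) + (24 - 5) = ((-20)² + (⅔ + 0)) + 19 = (400 + ⅔) + 19 = 1202/3 + 19 = 1259/3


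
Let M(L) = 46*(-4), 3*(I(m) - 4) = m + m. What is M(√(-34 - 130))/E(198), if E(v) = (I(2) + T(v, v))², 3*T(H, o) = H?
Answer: -414/11449 ≈ -0.036160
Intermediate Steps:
I(m) = 4 + 2*m/3 (I(m) = 4 + (m + m)/3 = 4 + (2*m)/3 = 4 + 2*m/3)
T(H, o) = H/3
E(v) = (16/3 + v/3)² (E(v) = ((4 + (⅔)*2) + v/3)² = ((4 + 4/3) + v/3)² = (16/3 + v/3)²)
M(L) = -184
M(√(-34 - 130))/E(198) = -184*9/(16 + 198)² = -184/((⅑)*214²) = -184/((⅑)*45796) = -184/45796/9 = -184*9/45796 = -414/11449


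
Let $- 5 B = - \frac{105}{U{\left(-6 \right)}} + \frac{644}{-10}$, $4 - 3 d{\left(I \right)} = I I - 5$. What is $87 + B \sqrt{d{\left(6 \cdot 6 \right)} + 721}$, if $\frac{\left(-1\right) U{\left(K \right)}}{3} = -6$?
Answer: $87 + \frac{2107 \sqrt{73}}{75} \approx 327.03$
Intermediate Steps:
$d{\left(I \right)} = 3 - \frac{I^{2}}{3}$ ($d{\left(I \right)} = \frac{4}{3} - \frac{I I - 5}{3} = \frac{4}{3} - \frac{I^{2} - 5}{3} = \frac{4}{3} - \frac{-5 + I^{2}}{3} = \frac{4}{3} - \left(- \frac{5}{3} + \frac{I^{2}}{3}\right) = 3 - \frac{I^{2}}{3}$)
$U{\left(K \right)} = 18$ ($U{\left(K \right)} = \left(-3\right) \left(-6\right) = 18$)
$B = \frac{2107}{150}$ ($B = - \frac{- \frac{105}{18} + \frac{644}{-10}}{5} = - \frac{\left(-105\right) \frac{1}{18} + 644 \left(- \frac{1}{10}\right)}{5} = - \frac{- \frac{35}{6} - \frac{322}{5}}{5} = \left(- \frac{1}{5}\right) \left(- \frac{2107}{30}\right) = \frac{2107}{150} \approx 14.047$)
$87 + B \sqrt{d{\left(6 \cdot 6 \right)} + 721} = 87 + \frac{2107 \sqrt{\left(3 - \frac{\left(6 \cdot 6\right)^{2}}{3}\right) + 721}}{150} = 87 + \frac{2107 \sqrt{\left(3 - \frac{36^{2}}{3}\right) + 721}}{150} = 87 + \frac{2107 \sqrt{\left(3 - 432\right) + 721}}{150} = 87 + \frac{2107 \sqrt{-429 + 721}}{150} = 87 + \frac{2107 \sqrt{292}}{150} = 87 + \frac{2107 \cdot 2 \sqrt{73}}{150} = 87 + \frac{2107 \sqrt{73}}{75}$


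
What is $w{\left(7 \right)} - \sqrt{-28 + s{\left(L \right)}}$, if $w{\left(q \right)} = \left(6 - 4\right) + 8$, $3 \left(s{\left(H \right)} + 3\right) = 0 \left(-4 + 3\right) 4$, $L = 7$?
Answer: $10 - i \sqrt{31} \approx 10.0 - 5.5678 i$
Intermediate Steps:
$s{\left(H \right)} = -3$ ($s{\left(H \right)} = -3 + \frac{0 \left(-4 + 3\right) 4}{3} = -3 + \frac{0 \left(\left(-1\right) 4\right)}{3} = -3 + \frac{0 \left(-4\right)}{3} = -3 + \frac{1}{3} \cdot 0 = -3 + 0 = -3$)
$w{\left(q \right)} = 10$ ($w{\left(q \right)} = 2 + 8 = 10$)
$w{\left(7 \right)} - \sqrt{-28 + s{\left(L \right)}} = 10 - \sqrt{-28 - 3} = 10 - \sqrt{-31} = 10 - i \sqrt{31}$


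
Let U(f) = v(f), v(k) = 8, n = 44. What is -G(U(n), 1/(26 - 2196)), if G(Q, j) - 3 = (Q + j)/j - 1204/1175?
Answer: 20394504/1175 ≈ 17357.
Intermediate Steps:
U(f) = 8
G(Q, j) = 2321/1175 + (Q + j)/j (G(Q, j) = 3 + ((Q + j)/j - 1204/1175) = 3 + (-1204/1175 + (Q + j)/j) = 2321/1175 + (Q + j)/j)
-G(U(n), 1/(26 - 2196)) = -(3496/1175 + 8/(1/(26 - 2196))) = -(3496/1175 + 8/(1/(-2170))) = -(3496/1175 + 8/(-1/2170)) = -(3496/1175 + 8*(-2170)) = -(3496/1175 - 17360) = -1*(-20394504/1175) = 20394504/1175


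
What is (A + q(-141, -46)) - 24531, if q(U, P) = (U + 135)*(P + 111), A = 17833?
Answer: -7088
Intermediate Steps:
q(U, P) = (111 + P)*(135 + U) (q(U, P) = (135 + U)*(111 + P) = (111 + P)*(135 + U))
(A + q(-141, -46)) - 24531 = (17833 + (14985 + 111*(-141) + 135*(-46) - 46*(-141))) - 24531 = (17833 + (14985 - 15651 - 6210 + 6486)) - 24531 = (17833 - 390) - 24531 = 17443 - 24531 = -7088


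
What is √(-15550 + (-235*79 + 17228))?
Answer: I*√16887 ≈ 129.95*I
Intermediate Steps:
√(-15550 + (-235*79 + 17228)) = √(-15550 + (-18565 + 17228)) = √(-15550 - 1337) = √(-16887) = I*√16887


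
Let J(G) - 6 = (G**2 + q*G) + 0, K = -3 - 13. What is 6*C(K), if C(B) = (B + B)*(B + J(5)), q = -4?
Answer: 960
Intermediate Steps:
K = -16
J(G) = 6 + G**2 - 4*G (J(G) = 6 + ((G**2 - 4*G) + 0) = 6 + (G**2 - 4*G) = 6 + G**2 - 4*G)
C(B) = 2*B*(11 + B) (C(B) = (B + B)*(B + (6 + 5**2 - 4*5)) = (2*B)*(B + (6 + 25 - 20)) = (2*B)*(B + 11) = (2*B)*(11 + B) = 2*B*(11 + B))
6*C(K) = 6*(2*(-16)*(11 - 16)) = 6*(2*(-16)*(-5)) = 6*160 = 960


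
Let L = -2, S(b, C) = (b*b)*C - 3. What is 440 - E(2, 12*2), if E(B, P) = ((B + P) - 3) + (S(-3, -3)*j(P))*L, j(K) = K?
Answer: -1023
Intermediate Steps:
S(b, C) = -3 + C*b**2 (S(b, C) = b**2*C - 3 = C*b**2 - 3 = -3 + C*b**2)
E(B, P) = -3 + B + 61*P (E(B, P) = ((B + P) - 3) + ((-3 - 3*(-3)**2)*P)*(-2) = (-3 + B + P) + ((-3 - 3*9)*P)*(-2) = (-3 + B + P) + ((-3 - 27)*P)*(-2) = (-3 + B + P) - 30*P*(-2) = (-3 + B + P) + 60*P = -3 + B + 61*P)
440 - E(2, 12*2) = 440 - (-3 + 2 + 61*(12*2)) = 440 - (-3 + 2 + 61*24) = 440 - (-3 + 2 + 1464) = 440 - 1*1463 = 440 - 1463 = -1023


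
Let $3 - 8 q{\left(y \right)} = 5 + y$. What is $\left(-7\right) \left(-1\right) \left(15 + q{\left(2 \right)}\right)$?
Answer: $\frac{203}{2} \approx 101.5$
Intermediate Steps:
$q{\left(y \right)} = - \frac{1}{4} - \frac{y}{8}$ ($q{\left(y \right)} = \frac{3}{8} - \frac{5 + y}{8} = \frac{3}{8} - \left(\frac{5}{8} + \frac{y}{8}\right) = - \frac{1}{4} - \frac{y}{8}$)
$\left(-7\right) \left(-1\right) \left(15 + q{\left(2 \right)}\right) = \left(-7\right) \left(-1\right) \left(15 - \frac{1}{2}\right) = 7 \left(15 - \frac{1}{2}\right) = 7 \cdot \frac{29}{2} = \frac{203}{2}$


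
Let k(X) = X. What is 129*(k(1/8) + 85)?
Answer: 87849/8 ≈ 10981.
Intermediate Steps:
129*(k(1/8) + 85) = 129*(1/8 + 85) = 129*(681/8) = 87849/8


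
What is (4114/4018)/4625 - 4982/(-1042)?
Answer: 23146509572/4840936625 ≈ 4.7814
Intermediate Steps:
(4114/4018)/4625 - 4982/(-1042) = (4114*(1/4018))*(1/4625) - 4982*(-1/1042) = (2057/2009)*(1/4625) + 2491/521 = 2057/9291625 + 2491/521 = 23146509572/4840936625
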